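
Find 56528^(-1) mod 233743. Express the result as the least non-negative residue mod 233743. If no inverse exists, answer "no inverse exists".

gcd(233743, 56528) by repeated division:
233743 = 4*56528 + 7631
56528 = 7*7631 + 3111
7631 = 2*3111 + 1409
3111 = 2*1409 + 293
1409 = 4*293 + 237
293 = 1*237 + 56
237 = 4*56 + 13
56 = 4*13 + 4
13 = 3*4 + 1
4 = 4*1 + 0
gcd = 1, so the inverse exists. Back-substitute:
1 = 13 − 3·4
1 = −3·56 + 13·13
1 = 13·237 − 55·56
1 = −55·293 + 68·237
1 = 68·1409 − 327·293
1 = −327·3111 + 722·1409
1 = 722·7631 − 1771·3111
1 = −1771·56528 + 13119·7631
1 = 13119·233743 − 54247·56528
Thus 56528·(-54247) ≡ 1 (mod 233743); reducing, -54247 mod 233743 = 179496.

179496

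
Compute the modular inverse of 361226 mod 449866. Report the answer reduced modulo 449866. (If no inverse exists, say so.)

no inverse exists

Euclidean algorithm on 449866, 361226:
449866 = 1×361226 + 88640
361226 = 4×88640 + 6666
88640 = 13×6666 + 1982
6666 = 3×1982 + 720
1982 = 2×720 + 542
720 = 1×542 + 178
542 = 3×178 + 8
178 = 22×8 + 2
8 = 4×2 + 0
gcd(361226, 449866) = 2 ≠ 1, so 361226 has no multiplicative inverse modulo 449866.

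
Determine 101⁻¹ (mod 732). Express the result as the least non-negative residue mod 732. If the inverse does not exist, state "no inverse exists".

29

Run Euclid on (732, 101):
732 = 7×101 + 25
101 = 4×25 + 1
25 = 25×1 + 0
gcd = 1, so the inverse exists. Back-substitute:
1 = 101 − 4·25
1 = −4·732 + 29·101
So 101·29 ≡ 1 (mod 732).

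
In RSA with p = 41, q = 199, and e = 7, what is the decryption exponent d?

φ(n) = (p−1)(q−1) = 40·198 = 7920.
Need d with 7·d ≡ 1 (mod 7920). Apply the extended Euclidean algorithm:
7920 = 1131×7 + 3
7 = 2×3 + 1
3 = 3×1 + 0
Back-substitute:
1 = 7 − 2·3
1 = −2·7920 + 2263·7
So 7·2263 ≡ 1 (mod 7920), hence d = 2263.

2263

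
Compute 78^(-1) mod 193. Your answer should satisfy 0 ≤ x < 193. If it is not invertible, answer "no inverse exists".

Apply the Euclidean algorithm to 193 and 78:
193 = 2·78 + 37
78 = 2·37 + 4
37 = 9·4 + 1
4 = 4·1 + 0
gcd = 1, so the inverse exists. Back-substitute:
1 = 37 − 9·4
1 = −9·78 + 19·37
1 = 19·193 − 47·78
So 78·(-47) ≡ 1 (mod 193), and -47 ≡ 146 (mod 193).

146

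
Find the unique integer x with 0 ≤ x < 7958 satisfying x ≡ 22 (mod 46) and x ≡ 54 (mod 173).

4898

Write x = 22 + 46·k. Then 46·k ≡ 54 − 22 ≡ 32 (mod 173).
Need 46⁻¹ mod 173. Extended Euclid on (173, 46):
173 = 3*46 + 35
46 = 1*35 + 11
35 = 3*11 + 2
11 = 5*2 + 1
2 = 2*1 + 0
Back-substitute:
1 = 11 − 5·2
1 = −5·35 + 16·11
1 = 16·46 − 21·35
1 = −21·173 + 79·46
46⁻¹ ≡ 79 (mod 173), so k ≡ 79·32 ≡ 106 (mod 173).
x = 22 + 46·106 = 4898.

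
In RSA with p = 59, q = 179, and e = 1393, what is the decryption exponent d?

φ(n) = (p−1)(q−1) = 58·178 = 10324.
Need d with 1393·d ≡ 1 (mod 10324). Apply the extended Euclidean algorithm:
10324 = 7×1393 + 573
1393 = 2×573 + 247
573 = 2×247 + 79
247 = 3×79 + 10
79 = 7×10 + 9
10 = 1×9 + 1
9 = 9×1 + 0
Back-substitute:
1 = 10 − 9
1 = −79 + 8·10
1 = 8·247 − 25·79
1 = −25·573 + 58·247
1 = 58·1393 − 141·573
1 = −141·10324 + 1045·1393
So 1393·1045 ≡ 1 (mod 10324), hence d = 1045.

1045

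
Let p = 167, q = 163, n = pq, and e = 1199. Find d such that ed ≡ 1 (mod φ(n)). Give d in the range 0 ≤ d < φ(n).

26735

φ(n) = (p−1)(q−1) = 166·162 = 26892.
Need d with 1199·d ≡ 1 (mod 26892). Apply the extended Euclidean algorithm:
26892 = 22×1199 + 514
1199 = 2×514 + 171
514 = 3×171 + 1
171 = 171×1 + 0
Back-substitute:
1 = 514 − 3·171
1 = −3·1199 + 7·514
1 = 7·26892 − 157·1199
So 1199·(-157) ≡ 1 (mod 26892), hence d ≡ -157 ≡ 26735 (mod 26892).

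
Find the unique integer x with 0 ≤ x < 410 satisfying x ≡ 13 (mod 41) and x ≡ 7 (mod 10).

177

Write x = 13 + 41·k. Then 41·k ≡ 7 − 13 ≡ 4 (mod 10).
Need 41⁻¹ mod 10. Extended Euclid on (10, 1):
10 = 10×1 + 0
41⁻¹ ≡ 1 (mod 10), so k ≡ 1·4 ≡ 4 (mod 10).
x = 13 + 41·4 = 177.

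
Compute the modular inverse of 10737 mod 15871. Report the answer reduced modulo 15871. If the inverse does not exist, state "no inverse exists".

Run Euclid on (15871, 10737):
15871 = 1·10737 + 5134
10737 = 2·5134 + 469
5134 = 10·469 + 444
469 = 1·444 + 25
444 = 17·25 + 19
25 = 1·19 + 6
19 = 3·6 + 1
6 = 6·1 + 0
The gcd is 1. Working backward:
1 = 19 − 3·6
1 = −3·25 + 4·19
1 = 4·444 − 71·25
1 = −71·469 + 75·444
1 = 75·5134 − 821·469
1 = −821·10737 + 1717·5134
1 = 1717·15871 − 2538·10737
Thus 10737·(-2538) ≡ 1 (mod 15871); reducing, -2538 mod 15871 = 13333.

13333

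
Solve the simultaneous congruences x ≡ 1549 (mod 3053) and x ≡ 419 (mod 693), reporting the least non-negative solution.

1766183

Write x = 1549 + 3053·k. Then 3053·k ≡ 419 − 1549 ≡ 256 (mod 693).
Need 3053⁻¹ mod 693. Extended Euclid on (693, 281):
693 = 2*281 + 131
281 = 2*131 + 19
131 = 6*19 + 17
19 = 1*17 + 2
17 = 8*2 + 1
2 = 2*1 + 0
Back-substitute:
1 = 17 − 8·2
1 = −8·19 + 9·17
1 = 9·131 − 62·19
1 = −62·281 + 133·131
1 = 133·693 − 328·281
3053⁻¹ ≡ 365 (mod 693), so k ≡ 365·256 ≡ 578 (mod 693).
x = 1549 + 3053·578 = 1766183.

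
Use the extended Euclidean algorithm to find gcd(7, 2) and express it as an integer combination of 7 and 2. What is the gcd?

Repeated division:
7 = 3*2 + 1
2 = 2*1 + 0
gcd(7, 2) = 1.
Express as a combination:
1 = 7 − 3·2
So 1 = (1)·7 + (-3)·2.

1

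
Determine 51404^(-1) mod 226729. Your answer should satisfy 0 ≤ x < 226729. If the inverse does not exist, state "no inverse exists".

Extended Euclidean algorithm:
226729 = 4×51404 + 21113
51404 = 2×21113 + 9178
21113 = 2×9178 + 2757
9178 = 3×2757 + 907
2757 = 3×907 + 36
907 = 25×36 + 7
36 = 5×7 + 1
7 = 7×1 + 0
gcd = 1, so the inverse exists. Back-substitute:
1 = 36 − 5·7
1 = −5·907 + 126·36
1 = 126·2757 − 383·907
1 = −383·9178 + 1275·2757
1 = 1275·21113 − 2933·9178
1 = −2933·51404 + 7141·21113
1 = 7141·226729 − 31497·51404
So 51404·(-31497) ≡ 1 (mod 226729), and -31497 ≡ 195232 (mod 226729).

195232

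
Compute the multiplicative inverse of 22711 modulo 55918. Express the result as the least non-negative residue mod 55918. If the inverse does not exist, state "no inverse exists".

gcd(55918, 22711) by repeated division:
55918 = 2·22711 + 10496
22711 = 2·10496 + 1719
10496 = 6·1719 + 182
1719 = 9·182 + 81
182 = 2·81 + 20
81 = 4·20 + 1
20 = 20·1 + 0
Since gcd(22711, 55918) = 1, back-substitute to write 1 as a combination:
1 = 81 − 4·20
1 = −4·182 + 9·81
1 = 9·1719 − 85·182
1 = −85·10496 + 519·1719
1 = 519·22711 − 1123·10496
1 = −1123·55918 + 2765·22711
So 22711·2765 ≡ 1 (mod 55918).

2765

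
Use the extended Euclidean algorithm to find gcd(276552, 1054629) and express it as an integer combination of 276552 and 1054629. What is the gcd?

9

Apply Euclid's algorithm to 1054629 and 276552:
1054629 = 3·276552 + 224973
276552 = 1·224973 + 51579
224973 = 4·51579 + 18657
51579 = 2·18657 + 14265
18657 = 1·14265 + 4392
14265 = 3·4392 + 1089
4392 = 4·1089 + 36
1089 = 30·36 + 9
36 = 4·9 + 0
gcd(276552, 1054629) = 9.
Back-substituting:
9 = 1089 − 30·36
9 = −30·4392 + 121·1089
9 = 121·14265 − 393·4392
9 = −393·18657 + 514·14265
9 = 514·51579 − 1421·18657
9 = −1421·224973 + 6198·51579
9 = 6198·276552 − 7619·224973
9 = −7619·1054629 + 29055·276552
So 9 = (-7619)·1054629 + (29055)·276552.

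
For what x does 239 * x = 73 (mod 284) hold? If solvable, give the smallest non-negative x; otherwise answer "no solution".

11

First find gcd(239, 284):
284 = 1·239 + 45
239 = 5·45 + 14
45 = 3·14 + 3
14 = 4·3 + 2
3 = 1·2 + 1
2 = 2·1 + 0
gcd = 1, so a unique solution mod 284 exists.
Back-substitute for the Bézout coefficients:
1 = 3 − 2
1 = −14 + 5·3
1 = 5·45 − 16·14
1 = −16·239 + 85·45
1 = 85·284 − 101·239
So 239·(-101) ≡ 1 (mod 284), giving 239⁻¹ ≡ 183.
x ≡ 239⁻¹·73 ≡ 183·73 ≡ 11 (mod 284).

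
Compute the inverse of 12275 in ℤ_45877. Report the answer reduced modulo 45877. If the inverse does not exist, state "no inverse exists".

Run Euclid on (45877, 12275):
45877 = 3×12275 + 9052
12275 = 1×9052 + 3223
9052 = 2×3223 + 2606
3223 = 1×2606 + 617
2606 = 4×617 + 138
617 = 4×138 + 65
138 = 2×65 + 8
65 = 8×8 + 1
8 = 8×1 + 0
gcd = 1, so the inverse exists. Back-substitute:
1 = 65 − 8·8
1 = −8·138 + 17·65
1 = 17·617 − 76·138
1 = −76·2606 + 321·617
1 = 321·3223 − 397·2606
1 = −397·9052 + 1115·3223
1 = 1115·12275 − 1512·9052
1 = −1512·45877 + 5651·12275
So 12275·5651 ≡ 1 (mod 45877).

5651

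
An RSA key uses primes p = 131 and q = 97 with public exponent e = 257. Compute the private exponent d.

φ(n) = (p−1)(q−1) = 130·96 = 12480.
Need d with 257·d ≡ 1 (mod 12480). Apply the extended Euclidean algorithm:
12480 = 48·257 + 144
257 = 1·144 + 113
144 = 1·113 + 31
113 = 3·31 + 20
31 = 1·20 + 11
20 = 1·11 + 9
11 = 1·9 + 2
9 = 4·2 + 1
2 = 2·1 + 0
Back-substitute:
1 = 9 − 4·2
1 = −4·11 + 5·9
1 = 5·20 − 9·11
1 = −9·31 + 14·20
1 = 14·113 − 51·31
1 = −51·144 + 65·113
1 = 65·257 − 116·144
1 = −116·12480 + 5633·257
So 257·5633 ≡ 1 (mod 12480), hence d = 5633.

5633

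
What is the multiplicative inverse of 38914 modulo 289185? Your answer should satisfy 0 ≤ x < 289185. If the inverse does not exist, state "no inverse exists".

Run Euclid on (289185, 38914):
289185 = 7×38914 + 16787
38914 = 2×16787 + 5340
16787 = 3×5340 + 767
5340 = 6×767 + 738
767 = 1×738 + 29
738 = 25×29 + 13
29 = 2×13 + 3
13 = 4×3 + 1
3 = 3×1 + 0
Since gcd(38914, 289185) = 1, back-substitute to write 1 as a combination:
1 = 13 − 4·3
1 = −4·29 + 9·13
1 = 9·738 − 229·29
1 = −229·767 + 238·738
1 = 238·5340 − 1657·767
1 = −1657·16787 + 5209·5340
1 = 5209·38914 − 12075·16787
1 = −12075·289185 + 89734·38914
So 38914·89734 ≡ 1 (mod 289185).

89734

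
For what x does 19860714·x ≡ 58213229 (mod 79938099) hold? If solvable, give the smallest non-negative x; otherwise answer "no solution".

gcd(19860714, 79938099):
79938099 = 4·19860714 + 495243
19860714 = 40·495243 + 50994
495243 = 9·50994 + 36297
50994 = 1·36297 + 14697
36297 = 2·14697 + 6903
14697 = 2·6903 + 891
6903 = 7·891 + 666
891 = 1·666 + 225
666 = 2·225 + 216
225 = 1·216 + 9
216 = 24·9 + 0
gcd = 9, but 9 ∤ 58213229, so the congruence has no solution.

no solution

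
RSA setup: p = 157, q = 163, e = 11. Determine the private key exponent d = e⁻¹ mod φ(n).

4595

φ(n) = (p−1)(q−1) = 156·162 = 25272.
Need d with 11·d ≡ 1 (mod 25272). Apply the extended Euclidean algorithm:
25272 = 2297·11 + 5
11 = 2·5 + 1
5 = 5·1 + 0
Back-substitute:
1 = 11 − 2·5
1 = −2·25272 + 4595·11
So 11·4595 ≡ 1 (mod 25272), hence d = 4595.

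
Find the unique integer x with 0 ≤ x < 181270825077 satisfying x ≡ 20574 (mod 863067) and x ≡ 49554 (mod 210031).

Write x = 20574 + 863067·k. Then 863067·k ≡ 49554 − 20574 ≡ 28980 (mod 210031).
Need 863067⁻¹ mod 210031. Extended Euclid on (210031, 22943):
210031 = 9*22943 + 3544
22943 = 6*3544 + 1679
3544 = 2*1679 + 186
1679 = 9*186 + 5
186 = 37*5 + 1
5 = 5*1 + 0
Back-substitute:
1 = 186 − 37·5
1 = −37·1679 + 334·186
1 = 334·3544 − 705·1679
1 = −705·22943 + 4564·3544
1 = 4564·210031 − 41781·22943
863067⁻¹ ≡ 168250 (mod 210031), so k ≡ 168250·28980 ≡ 15335 (mod 210031).
x = 20574 + 863067·15335 = 13235153019.

13235153019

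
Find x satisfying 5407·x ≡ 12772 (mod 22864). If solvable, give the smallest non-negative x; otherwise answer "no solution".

7580

First find gcd(5407, 22864):
22864 = 4×5407 + 1236
5407 = 4×1236 + 463
1236 = 2×463 + 310
463 = 1×310 + 153
310 = 2×153 + 4
153 = 38×4 + 1
4 = 4×1 + 0
gcd = 1, so a unique solution mod 22864 exists.
Back-substitute for the Bézout coefficients:
1 = 153 − 38·4
1 = −38·310 + 77·153
1 = 77·463 − 115·310
1 = −115·1236 + 307·463
1 = 307·5407 − 1343·1236
1 = −1343·22864 + 5679·5407
So 5407·(5679) ≡ 1 (mod 22864), giving 5407⁻¹ ≡ 5679.
x ≡ 5407⁻¹·12772 ≡ 5679·12772 ≡ 7580 (mod 22864).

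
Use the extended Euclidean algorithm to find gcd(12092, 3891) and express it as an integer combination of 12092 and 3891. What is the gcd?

1

Euclidean algorithm:
12092 = 3×3891 + 419
3891 = 9×419 + 120
419 = 3×120 + 59
120 = 2×59 + 2
59 = 29×2 + 1
2 = 2×1 + 0
gcd(12092, 3891) = 1.
Express as a combination:
1 = 59 − 29·2
1 = −29·120 + 59·59
1 = 59·419 − 206·120
1 = −206·3891 + 1913·419
1 = 1913·12092 − 5945·3891
So 1 = (1913)·12092 + (-5945)·3891.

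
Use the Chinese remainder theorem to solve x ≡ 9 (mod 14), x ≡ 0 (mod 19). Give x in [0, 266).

247

Write x = 9 + 14·k. Then 14·k ≡ 0 − 9 ≡ 10 (mod 19).
Need 14⁻¹ mod 19. Extended Euclid on (19, 14):
19 = 1*14 + 5
14 = 2*5 + 4
5 = 1*4 + 1
4 = 4*1 + 0
Back-substitute:
1 = 5 − 4
1 = −14 + 3·5
1 = 3·19 − 4·14
14⁻¹ ≡ 15 (mod 19), so k ≡ 15·10 ≡ 17 (mod 19).
x = 9 + 14·17 = 247.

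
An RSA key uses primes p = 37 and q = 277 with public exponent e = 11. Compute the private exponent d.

φ(n) = (p−1)(q−1) = 36·276 = 9936.
Need d with 11·d ≡ 1 (mod 9936). Apply the extended Euclidean algorithm:
9936 = 903×11 + 3
11 = 3×3 + 2
3 = 1×2 + 1
2 = 2×1 + 0
Back-substitute:
1 = 3 − 2
1 = −11 + 4·3
1 = 4·9936 − 3613·11
So 11·(-3613) ≡ 1 (mod 9936), hence d ≡ -3613 ≡ 6323 (mod 9936).

6323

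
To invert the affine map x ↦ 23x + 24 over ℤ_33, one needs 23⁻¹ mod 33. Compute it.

23

Apply the Euclidean algorithm to 33 and 23:
33 = 1*23 + 10
23 = 2*10 + 3
10 = 3*3 + 1
3 = 3*1 + 0
The gcd is 1. Working backward:
1 = 10 − 3·3
1 = −3·23 + 7·10
1 = 7·33 − 10·23
Thus 23·(-10) ≡ 1 (mod 33); reducing, -10 mod 33 = 23.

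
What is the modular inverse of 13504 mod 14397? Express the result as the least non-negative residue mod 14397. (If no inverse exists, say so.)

gcd(14397, 13504) by repeated division:
14397 = 1*13504 + 893
13504 = 15*893 + 109
893 = 8*109 + 21
109 = 5*21 + 4
21 = 5*4 + 1
4 = 4*1 + 0
gcd = 1, so the inverse exists. Back-substitute:
1 = 21 − 5·4
1 = −5·109 + 26·21
1 = 26·893 − 213·109
1 = −213·13504 + 3221·893
1 = 3221·14397 − 3434·13504
Hence 13504⁻¹ ≡ -3434 ≡ 10963 (mod 14397).

10963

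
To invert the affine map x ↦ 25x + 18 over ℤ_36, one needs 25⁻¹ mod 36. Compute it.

Run Euclid on (36, 25):
36 = 1*25 + 11
25 = 2*11 + 3
11 = 3*3 + 2
3 = 1*2 + 1
2 = 2*1 + 0
gcd = 1, so the inverse exists. Back-substitute:
1 = 3 − 2
1 = −11 + 4·3
1 = 4·25 − 9·11
1 = −9·36 + 13·25
So 25·13 ≡ 1 (mod 36).

13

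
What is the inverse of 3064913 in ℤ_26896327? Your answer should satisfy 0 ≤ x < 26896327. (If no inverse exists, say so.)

Run Euclid on (26896327, 3064913):
26896327 = 8*3064913 + 2377023
3064913 = 1*2377023 + 687890
2377023 = 3*687890 + 313353
687890 = 2*313353 + 61184
313353 = 5*61184 + 7433
61184 = 8*7433 + 1720
7433 = 4*1720 + 553
1720 = 3*553 + 61
553 = 9*61 + 4
61 = 15*4 + 1
4 = 4*1 + 0
gcd = 1, so the inverse exists. Back-substitute:
1 = 61 − 15·4
1 = −15·553 + 136·61
1 = 136·1720 − 423·553
1 = −423·7433 + 1828·1720
1 = 1828·61184 − 15047·7433
1 = −15047·313353 + 77063·61184
1 = 77063·687890 − 169173·313353
1 = −169173·2377023 + 584582·687890
1 = 584582·3064913 − 753755·2377023
1 = −753755·26896327 + 6614622·3064913
So 3064913·6614622 ≡ 1 (mod 26896327).

6614622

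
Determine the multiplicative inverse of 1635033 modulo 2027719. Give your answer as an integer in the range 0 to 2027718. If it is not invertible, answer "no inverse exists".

387635

gcd(2027719, 1635033) by repeated division:
2027719 = 1×1635033 + 392686
1635033 = 4×392686 + 64289
392686 = 6×64289 + 6952
64289 = 9×6952 + 1721
6952 = 4×1721 + 68
1721 = 25×68 + 21
68 = 3×21 + 5
21 = 4×5 + 1
5 = 5×1 + 0
Since gcd(1635033, 2027719) = 1, back-substitute to write 1 as a combination:
1 = 21 − 4·5
1 = −4·68 + 13·21
1 = 13·1721 − 329·68
1 = −329·6952 + 1329·1721
1 = 1329·64289 − 12290·6952
1 = −12290·392686 + 75069·64289
1 = 75069·1635033 − 312566·392686
1 = −312566·2027719 + 387635·1635033
So 1635033·387635 ≡ 1 (mod 2027719).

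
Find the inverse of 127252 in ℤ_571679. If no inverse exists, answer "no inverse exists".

367850

Apply the Euclidean algorithm to 571679 and 127252:
571679 = 4·127252 + 62671
127252 = 2·62671 + 1910
62671 = 32·1910 + 1551
1910 = 1·1551 + 359
1551 = 4·359 + 115
359 = 3·115 + 14
115 = 8·14 + 3
14 = 4·3 + 2
3 = 1·2 + 1
2 = 2·1 + 0
gcd = 1, so the inverse exists. Back-substitute:
1 = 3 − 2
1 = −14 + 5·3
1 = 5·115 − 41·14
1 = −41·359 + 128·115
1 = 128·1551 − 553·359
1 = −553·1910 + 681·1551
1 = 681·62671 − 22345·1910
1 = −22345·127252 + 45371·62671
1 = 45371·571679 − 203829·127252
So 127252·(-203829) ≡ 1 (mod 571679), and -203829 ≡ 367850 (mod 571679).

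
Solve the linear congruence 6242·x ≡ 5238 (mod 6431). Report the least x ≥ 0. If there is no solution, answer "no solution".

First find gcd(6242, 6431):
6431 = 1·6242 + 189
6242 = 33·189 + 5
189 = 37·5 + 4
5 = 1·4 + 1
4 = 4·1 + 0
gcd = 1, so a unique solution mod 6431 exists.
Back-substitute for the Bézout coefficients:
1 = 5 − 4
1 = −189 + 38·5
1 = 38·6242 − 1255·189
1 = −1255·6431 + 1293·6242
So 6242·(1293) ≡ 1 (mod 6431), giving 6242⁻¹ ≡ 1293.
x ≡ 6242⁻¹·5238 ≡ 1293·5238 ≡ 891 (mod 6431).

891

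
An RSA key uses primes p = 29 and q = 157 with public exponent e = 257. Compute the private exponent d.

φ(n) = (p−1)(q−1) = 28·156 = 4368.
Need d with 257·d ≡ 1 (mod 4368). Apply the extended Euclidean algorithm:
4368 = 16*257 + 256
257 = 1*256 + 1
256 = 256*1 + 0
Back-substitute:
1 = 257 − 256
1 = −4368 + 17·257
So 257·17 ≡ 1 (mod 4368), hence d = 17.

17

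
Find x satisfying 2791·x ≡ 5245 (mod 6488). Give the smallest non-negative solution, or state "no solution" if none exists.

3347

First find gcd(2791, 6488):
6488 = 2×2791 + 906
2791 = 3×906 + 73
906 = 12×73 + 30
73 = 2×30 + 13
30 = 2×13 + 4
13 = 3×4 + 1
4 = 4×1 + 0
gcd = 1, so a unique solution mod 6488 exists.
Back-substitute for the Bézout coefficients:
1 = 13 − 3·4
1 = −3·30 + 7·13
1 = 7·73 − 17·30
1 = −17·906 + 211·73
1 = 211·2791 − 650·906
1 = −650·6488 + 1511·2791
So 2791·(1511) ≡ 1 (mod 6488), giving 2791⁻¹ ≡ 1511.
x ≡ 2791⁻¹·5245 ≡ 1511·5245 ≡ 3347 (mod 6488).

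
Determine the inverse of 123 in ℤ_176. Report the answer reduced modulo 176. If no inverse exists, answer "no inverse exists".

83

gcd(176, 123) by repeated division:
176 = 1*123 + 53
123 = 2*53 + 17
53 = 3*17 + 2
17 = 8*2 + 1
2 = 2*1 + 0
gcd = 1, so the inverse exists. Back-substitute:
1 = 17 − 8·2
1 = −8·53 + 25·17
1 = 25·123 − 58·53
1 = −58·176 + 83·123
So 123·83 ≡ 1 (mod 176).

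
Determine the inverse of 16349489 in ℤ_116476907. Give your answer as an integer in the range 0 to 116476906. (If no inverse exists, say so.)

gcd(116476907, 16349489) by repeated division:
116476907 = 7×16349489 + 2030484
16349489 = 8×2030484 + 105617
2030484 = 19×105617 + 23761
105617 = 4×23761 + 10573
23761 = 2×10573 + 2615
10573 = 4×2615 + 113
2615 = 23×113 + 16
113 = 7×16 + 1
16 = 16×1 + 0
gcd = 1, so the inverse exists. Back-substitute:
1 = 113 − 7·16
1 = −7·2615 + 162·113
1 = 162·10573 − 655·2615
1 = −655·23761 + 1472·10573
1 = 1472·105617 − 6543·23761
1 = −6543·2030484 + 125789·105617
1 = 125789·16349489 − 1012855·2030484
1 = −1012855·116476907 + 7215774·16349489
So 16349489·7215774 ≡ 1 (mod 116476907).

7215774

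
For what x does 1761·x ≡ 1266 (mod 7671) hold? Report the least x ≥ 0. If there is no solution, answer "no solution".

2292

First find gcd(1761, 7671):
7671 = 4·1761 + 627
1761 = 2·627 + 507
627 = 1·507 + 120
507 = 4·120 + 27
120 = 4·27 + 12
27 = 2·12 + 3
12 = 4·3 + 0
gcd = 3 and 3 | 1266, so solutions exist. Divide through by 3: 587x ≡ 422 (mod 2557).
Now find 587⁻¹ mod 2557:
2557 = 4×587 + 209
587 = 2×209 + 169
209 = 1×169 + 40
169 = 4×40 + 9
40 = 4×9 + 4
9 = 2×4 + 1
4 = 4×1 + 0
Back-substitute:
1 = 9 − 2·4
1 = −2·40 + 9·9
1 = 9·169 − 38·40
1 = −38·209 + 47·169
1 = 47·587 − 132·209
1 = −132·2557 + 575·587
So 587⁻¹ ≡ 575 (mod 2557).
Then x ≡ 575·422 ≡ 2292 (mod 2557); the smallest non-negative solution is x = 2292.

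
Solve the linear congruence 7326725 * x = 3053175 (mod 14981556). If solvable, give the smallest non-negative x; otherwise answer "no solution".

First find gcd(7326725, 14981556):
14981556 = 2×7326725 + 328106
7326725 = 22×328106 + 108393
328106 = 3×108393 + 2927
108393 = 37×2927 + 94
2927 = 31×94 + 13
94 = 7×13 + 3
13 = 4×3 + 1
3 = 3×1 + 0
gcd = 1, so a unique solution mod 14981556 exists.
Back-substitute for the Bézout coefficients:
1 = 13 − 4·3
1 = −4·94 + 29·13
1 = 29·2927 − 903·94
1 = −903·108393 + 33440·2927
1 = 33440·328106 − 101223·108393
1 = −101223·7326725 + 2260346·328106
1 = 2260346·14981556 − 4621915·7326725
So 7326725·(-4621915) ≡ 1 (mod 14981556), giving 7326725⁻¹ ≡ 10359641.
x ≡ 7326725⁻¹·3053175 ≡ 10359641·3053175 ≡ 1786731 (mod 14981556).

1786731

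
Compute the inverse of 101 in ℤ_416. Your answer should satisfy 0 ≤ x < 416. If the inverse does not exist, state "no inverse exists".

Apply the Euclidean algorithm to 416 and 101:
416 = 4*101 + 12
101 = 8*12 + 5
12 = 2*5 + 2
5 = 2*2 + 1
2 = 2*1 + 0
The gcd is 1. Working backward:
1 = 5 − 2·2
1 = −2·12 + 5·5
1 = 5·101 − 42·12
1 = −42·416 + 173·101
So 101·173 ≡ 1 (mod 416).

173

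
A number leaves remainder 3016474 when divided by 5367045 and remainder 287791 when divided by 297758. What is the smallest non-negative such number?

Write x = 3016474 + 5367045·k. Then 5367045·k ≡ 287791 − 3016474 ≡ 248897 (mod 297758).
Need 5367045⁻¹ mod 297758. Extended Euclid on (297758, 7401):
297758 = 40*7401 + 1718
7401 = 4*1718 + 529
1718 = 3*529 + 131
529 = 4*131 + 5
131 = 26*5 + 1
5 = 5*1 + 0
Back-substitute:
1 = 131 − 26·5
1 = −26·529 + 105·131
1 = 105·1718 − 341·529
1 = −341·7401 + 1469·1718
1 = 1469·297758 − 59101·7401
5367045⁻¹ ≡ 238657 (mod 297758), so k ≡ 238657·248897 ≡ 76877 (mod 297758).
x = 3016474 + 5367045·76877 = 412605334939.

412605334939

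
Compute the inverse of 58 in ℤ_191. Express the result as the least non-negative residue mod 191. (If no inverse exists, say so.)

gcd(191, 58) by repeated division:
191 = 3×58 + 17
58 = 3×17 + 7
17 = 2×7 + 3
7 = 2×3 + 1
3 = 3×1 + 0
The gcd is 1. Working backward:
1 = 7 − 2·3
1 = −2·17 + 5·7
1 = 5·58 − 17·17
1 = −17·191 + 56·58
So 58·56 ≡ 1 (mod 191).

56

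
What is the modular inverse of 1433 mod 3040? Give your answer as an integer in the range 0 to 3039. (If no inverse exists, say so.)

gcd(3040, 1433) by repeated division:
3040 = 2·1433 + 174
1433 = 8·174 + 41
174 = 4·41 + 10
41 = 4·10 + 1
10 = 10·1 + 0
gcd = 1, so the inverse exists. Back-substitute:
1 = 41 − 4·10
1 = −4·174 + 17·41
1 = 17·1433 − 140·174
1 = −140·3040 + 297·1433
So 1433·297 ≡ 1 (mod 3040).

297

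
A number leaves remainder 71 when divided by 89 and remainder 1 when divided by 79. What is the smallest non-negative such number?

Write x = 71 + 89·k. Then 89·k ≡ 1 − 71 ≡ 9 (mod 79).
Need 89⁻¹ mod 79. Extended Euclid on (79, 10):
79 = 7*10 + 9
10 = 1*9 + 1
9 = 9*1 + 0
Back-substitute:
1 = 10 − 9
1 = −79 + 8·10
89⁻¹ ≡ 8 (mod 79), so k ≡ 8·9 ≡ 72 (mod 79).
x = 71 + 89·72 = 6479.

6479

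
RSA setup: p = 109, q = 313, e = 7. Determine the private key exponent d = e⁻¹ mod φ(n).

φ(n) = (p−1)(q−1) = 108·312 = 33696.
Need d with 7·d ≡ 1 (mod 33696). Apply the extended Euclidean algorithm:
33696 = 4813*7 + 5
7 = 1*5 + 2
5 = 2*2 + 1
2 = 2*1 + 0
Back-substitute:
1 = 5 − 2·2
1 = −2·7 + 3·5
1 = 3·33696 − 14441·7
So 7·(-14441) ≡ 1 (mod 33696), hence d ≡ -14441 ≡ 19255 (mod 33696).

19255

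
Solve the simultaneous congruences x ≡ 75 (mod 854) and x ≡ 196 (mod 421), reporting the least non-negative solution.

Write x = 75 + 854·k. Then 854·k ≡ 196 − 75 ≡ 121 (mod 421).
Need 854⁻¹ mod 421. Extended Euclid on (421, 12):
421 = 35×12 + 1
12 = 12×1 + 0
Back-substitute:
1 = 421 − 35·12
854⁻¹ ≡ 386 (mod 421), so k ≡ 386·121 ≡ 396 (mod 421).
x = 75 + 854·396 = 338259.

338259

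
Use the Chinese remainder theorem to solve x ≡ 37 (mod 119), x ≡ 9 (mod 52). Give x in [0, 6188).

Write x = 37 + 119·k. Then 119·k ≡ 9 − 37 ≡ 24 (mod 52).
Need 119⁻¹ mod 52. Extended Euclid on (52, 15):
52 = 3×15 + 7
15 = 2×7 + 1
7 = 7×1 + 0
Back-substitute:
1 = 15 − 2·7
1 = −2·52 + 7·15
119⁻¹ ≡ 7 (mod 52), so k ≡ 7·24 ≡ 12 (mod 52).
x = 37 + 119·12 = 1465.

1465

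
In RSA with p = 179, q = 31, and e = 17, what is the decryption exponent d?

2513

φ(n) = (p−1)(q−1) = 178·30 = 5340.
Need d with 17·d ≡ 1 (mod 5340). Apply the extended Euclidean algorithm:
5340 = 314*17 + 2
17 = 8*2 + 1
2 = 2*1 + 0
Back-substitute:
1 = 17 − 8·2
1 = −8·5340 + 2513·17
So 17·2513 ≡ 1 (mod 5340), hence d = 2513.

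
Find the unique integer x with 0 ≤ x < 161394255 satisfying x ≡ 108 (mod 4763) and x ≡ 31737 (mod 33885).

99823062

Write x = 108 + 4763·k. Then 4763·k ≡ 31737 − 108 ≡ 31629 (mod 33885).
Need 4763⁻¹ mod 33885. Extended Euclid on (33885, 4763):
33885 = 7*4763 + 544
4763 = 8*544 + 411
544 = 1*411 + 133
411 = 3*133 + 12
133 = 11*12 + 1
12 = 12*1 + 0
Back-substitute:
1 = 133 − 11·12
1 = −11·411 + 34·133
1 = 34·544 − 45·411
1 = −45·4763 + 394·544
1 = 394·33885 − 2803·4763
4763⁻¹ ≡ 31082 (mod 33885), so k ≡ 31082·31629 ≡ 20958 (mod 33885).
x = 108 + 4763·20958 = 99823062.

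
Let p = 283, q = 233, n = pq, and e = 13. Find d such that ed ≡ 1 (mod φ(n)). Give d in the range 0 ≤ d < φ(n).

φ(n) = (p−1)(q−1) = 282·232 = 65424.
Need d with 13·d ≡ 1 (mod 65424). Apply the extended Euclidean algorithm:
65424 = 5032×13 + 8
13 = 1×8 + 5
8 = 1×5 + 3
5 = 1×3 + 2
3 = 1×2 + 1
2 = 2×1 + 0
Back-substitute:
1 = 3 − 2
1 = −5 + 2·3
1 = 2·8 − 3·5
1 = −3·13 + 5·8
1 = 5·65424 − 25163·13
So 13·(-25163) ≡ 1 (mod 65424), hence d ≡ -25163 ≡ 40261 (mod 65424).

40261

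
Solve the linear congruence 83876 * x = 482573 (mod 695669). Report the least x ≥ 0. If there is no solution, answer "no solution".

First find gcd(83876, 695669):
695669 = 8·83876 + 24661
83876 = 3·24661 + 9893
24661 = 2·9893 + 4875
9893 = 2·4875 + 143
4875 = 34·143 + 13
143 = 11·13 + 0
gcd = 13 and 13 | 482573, so solutions exist. Divide through by 13: 6452x ≡ 37121 (mod 53513).
Now find 6452⁻¹ mod 53513:
53513 = 8×6452 + 1897
6452 = 3×1897 + 761
1897 = 2×761 + 375
761 = 2×375 + 11
375 = 34×11 + 1
11 = 11×1 + 0
Back-substitute:
1 = 375 − 34·11
1 = −34·761 + 69·375
1 = 69·1897 − 172·761
1 = −172·6452 + 585·1897
1 = 585·53513 − 4852·6452
So 6452·(-4852) ≡ 1 (mod 53513), i.e. 6452⁻¹ ≡ 48661.
Then x ≡ 48661·37121 ≡ 13666 (mod 53513); the smallest non-negative solution is x = 13666.

13666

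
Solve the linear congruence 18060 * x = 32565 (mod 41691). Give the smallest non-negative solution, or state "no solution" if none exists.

5369

First find gcd(18060, 41691):
41691 = 2×18060 + 5571
18060 = 3×5571 + 1347
5571 = 4×1347 + 183
1347 = 7×183 + 66
183 = 2×66 + 51
66 = 1×51 + 15
51 = 3×15 + 6
15 = 2×6 + 3
6 = 2×3 + 0
gcd = 3 and 3 | 32565, so solutions exist. Divide through by 3: 6020x ≡ 10855 (mod 13897).
Now find 6020⁻¹ mod 13897:
13897 = 2*6020 + 1857
6020 = 3*1857 + 449
1857 = 4*449 + 61
449 = 7*61 + 22
61 = 2*22 + 17
22 = 1*17 + 5
17 = 3*5 + 2
5 = 2*2 + 1
2 = 2*1 + 0
Back-substitute:
1 = 5 − 2·2
1 = −2·17 + 7·5
1 = 7·22 − 9·17
1 = −9·61 + 25·22
1 = 25·449 − 184·61
1 = −184·1857 + 761·449
1 = 761·6020 − 2467·1857
1 = −2467·13897 + 5695·6020
So 6020⁻¹ ≡ 5695 (mod 13897).
Then x ≡ 5695·10855 ≡ 5369 (mod 13897); the smallest non-negative solution is x = 5369.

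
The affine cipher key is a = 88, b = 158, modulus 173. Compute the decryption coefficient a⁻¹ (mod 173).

116

Run Euclid on (173, 88):
173 = 1*88 + 85
88 = 1*85 + 3
85 = 28*3 + 1
3 = 3*1 + 0
The gcd is 1. Working backward:
1 = 85 − 28·3
1 = −28·88 + 29·85
1 = 29·173 − 57·88
So 88·(-57) ≡ 1 (mod 173), and -57 ≡ 116 (mod 173).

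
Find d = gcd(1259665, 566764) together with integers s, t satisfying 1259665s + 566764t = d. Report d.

11

Euclidean algorithm:
1259665 = 2*566764 + 126137
566764 = 4*126137 + 62216
126137 = 2*62216 + 1705
62216 = 36*1705 + 836
1705 = 2*836 + 33
836 = 25*33 + 11
33 = 3*11 + 0
gcd(1259665, 566764) = 11.
Express as a combination:
11 = 836 − 25·33
11 = −25·1705 + 51·836
11 = 51·62216 − 1861·1705
11 = −1861·126137 + 3773·62216
11 = 3773·566764 − 16953·126137
11 = −16953·1259665 + 37679·566764
So 11 = (-16953)·1259665 + (37679)·566764.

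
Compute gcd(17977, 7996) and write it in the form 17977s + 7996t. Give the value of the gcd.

Apply Euclid's algorithm to 17977 and 7996:
17977 = 2*7996 + 1985
7996 = 4*1985 + 56
1985 = 35*56 + 25
56 = 2*25 + 6
25 = 4*6 + 1
6 = 6*1 + 0
gcd(17977, 7996) = 1.
Working backward:
1 = 25 − 4·6
1 = −4·56 + 9·25
1 = 9·1985 − 319·56
1 = −319·7996 + 1285·1985
1 = 1285·17977 − 2889·7996
So 1 = (1285)·17977 + (-2889)·7996.

1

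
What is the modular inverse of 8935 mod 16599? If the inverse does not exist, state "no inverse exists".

Extended Euclidean algorithm:
16599 = 1×8935 + 7664
8935 = 1×7664 + 1271
7664 = 6×1271 + 38
1271 = 33×38 + 17
38 = 2×17 + 4
17 = 4×4 + 1
4 = 4×1 + 0
Since gcd(8935, 16599) = 1, back-substitute to write 1 as a combination:
1 = 17 − 4·4
1 = −4·38 + 9·17
1 = 9·1271 − 301·38
1 = −301·7664 + 1815·1271
1 = 1815·8935 − 2116·7664
1 = −2116·16599 + 3931·8935
So 8935·3931 ≡ 1 (mod 16599).

3931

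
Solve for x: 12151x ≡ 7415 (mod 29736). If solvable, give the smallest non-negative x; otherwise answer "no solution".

11177

First find gcd(12151, 29736):
29736 = 2×12151 + 5434
12151 = 2×5434 + 1283
5434 = 4×1283 + 302
1283 = 4×302 + 75
302 = 4×75 + 2
75 = 37×2 + 1
2 = 2×1 + 0
gcd = 1, so a unique solution mod 29736 exists.
Back-substitute for the Bézout coefficients:
1 = 75 − 37·2
1 = −37·302 + 149·75
1 = 149·1283 − 633·302
1 = −633·5434 + 2681·1283
1 = 2681·12151 − 5995·5434
1 = −5995·29736 + 14671·12151
So 12151·(14671) ≡ 1 (mod 29736), giving 12151⁻¹ ≡ 14671.
x ≡ 12151⁻¹·7415 ≡ 14671·7415 ≡ 11177 (mod 29736).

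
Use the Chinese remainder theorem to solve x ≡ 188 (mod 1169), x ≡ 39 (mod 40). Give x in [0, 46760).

Write x = 188 + 1169·k. Then 1169·k ≡ 39 − 188 ≡ 11 (mod 40).
Need 1169⁻¹ mod 40. Extended Euclid on (40, 9):
40 = 4×9 + 4
9 = 2×4 + 1
4 = 4×1 + 0
Back-substitute:
1 = 9 − 2·4
1 = −2·40 + 9·9
1169⁻¹ ≡ 9 (mod 40), so k ≡ 9·11 ≡ 19 (mod 40).
x = 188 + 1169·19 = 22399.

22399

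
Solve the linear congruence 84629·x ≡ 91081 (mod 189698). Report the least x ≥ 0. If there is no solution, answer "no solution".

First find gcd(84629, 189698):
189698 = 2·84629 + 20440
84629 = 4·20440 + 2869
20440 = 7·2869 + 357
2869 = 8·357 + 13
357 = 27·13 + 6
13 = 2·6 + 1
6 = 6·1 + 0
gcd = 1, so a unique solution mod 189698 exists.
Back-substitute for the Bézout coefficients:
1 = 13 − 2·6
1 = −2·357 + 55·13
1 = 55·2869 − 442·357
1 = −442·20440 + 3149·2869
1 = 3149·84629 − 13038·20440
1 = −13038·189698 + 29225·84629
So 84629·(29225) ≡ 1 (mod 189698), giving 84629⁻¹ ≡ 29225.
x ≡ 84629⁻¹·91081 ≡ 29225·91081 ≡ 189587 (mod 189698).

189587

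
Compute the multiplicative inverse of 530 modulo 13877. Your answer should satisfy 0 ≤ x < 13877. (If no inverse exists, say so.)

9871

Apply the Euclidean algorithm to 13877 and 530:
13877 = 26*530 + 97
530 = 5*97 + 45
97 = 2*45 + 7
45 = 6*7 + 3
7 = 2*3 + 1
3 = 3*1 + 0
gcd = 1, so the inverse exists. Back-substitute:
1 = 7 − 2·3
1 = −2·45 + 13·7
1 = 13·97 − 28·45
1 = −28·530 + 153·97
1 = 153·13877 − 4006·530
Hence 530⁻¹ ≡ -4006 ≡ 9871 (mod 13877).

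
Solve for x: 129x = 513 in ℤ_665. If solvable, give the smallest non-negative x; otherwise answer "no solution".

437

First find gcd(129, 665):
665 = 5*129 + 20
129 = 6*20 + 9
20 = 2*9 + 2
9 = 4*2 + 1
2 = 2*1 + 0
gcd = 1, so a unique solution mod 665 exists.
Back-substitute for the Bézout coefficients:
1 = 9 − 4·2
1 = −4·20 + 9·9
1 = 9·129 − 58·20
1 = −58·665 + 299·129
So 129·(299) ≡ 1 (mod 665), giving 129⁻¹ ≡ 299.
x ≡ 129⁻¹·513 ≡ 299·513 ≡ 437 (mod 665).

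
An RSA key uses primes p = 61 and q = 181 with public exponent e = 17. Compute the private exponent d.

φ(n) = (p−1)(q−1) = 60·180 = 10800.
Need d with 17·d ≡ 1 (mod 10800). Apply the extended Euclidean algorithm:
10800 = 635*17 + 5
17 = 3*5 + 2
5 = 2*2 + 1
2 = 2*1 + 0
Back-substitute:
1 = 5 − 2·2
1 = −2·17 + 7·5
1 = 7·10800 − 4447·17
So 17·(-4447) ≡ 1 (mod 10800), hence d ≡ -4447 ≡ 6353 (mod 10800).

6353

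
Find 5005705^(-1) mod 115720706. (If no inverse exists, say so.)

112762765

Extended Euclidean algorithm:
115720706 = 23*5005705 + 589491
5005705 = 8*589491 + 289777
589491 = 2*289777 + 9937
289777 = 29*9937 + 1604
9937 = 6*1604 + 313
1604 = 5*313 + 39
313 = 8*39 + 1
39 = 39*1 + 0
gcd = 1, so the inverse exists. Back-substitute:
1 = 313 − 8·39
1 = −8·1604 + 41·313
1 = 41·9937 − 254·1604
1 = −254·289777 + 7407·9937
1 = 7407·589491 − 15068·289777
1 = −15068·5005705 + 127951·589491
1 = 127951·115720706 − 2957941·5005705
Hence 5005705⁻¹ ≡ -2957941 ≡ 112762765 (mod 115720706).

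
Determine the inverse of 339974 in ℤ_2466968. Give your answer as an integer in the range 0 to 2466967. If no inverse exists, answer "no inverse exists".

Compute gcd(339974, 2466968):
2466968 = 7×339974 + 87150
339974 = 3×87150 + 78524
87150 = 1×78524 + 8626
78524 = 9×8626 + 890
8626 = 9×890 + 616
890 = 1×616 + 274
616 = 2×274 + 68
274 = 4×68 + 2
68 = 34×2 + 0
gcd(339974, 2466968) = 2 ≠ 1, so 339974 has no multiplicative inverse modulo 2466968.

no inverse exists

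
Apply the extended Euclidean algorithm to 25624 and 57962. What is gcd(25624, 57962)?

2

Repeated division:
57962 = 2·25624 + 6714
25624 = 3·6714 + 5482
6714 = 1·5482 + 1232
5482 = 4·1232 + 554
1232 = 2·554 + 124
554 = 4·124 + 58
124 = 2·58 + 8
58 = 7·8 + 2
8 = 4·2 + 0
gcd(25624, 57962) = 2.
Back-substituting:
2 = 58 − 7·8
2 = −7·124 + 15·58
2 = 15·554 − 67·124
2 = −67·1232 + 149·554
2 = 149·5482 − 663·1232
2 = −663·6714 + 812·5482
2 = 812·25624 − 3099·6714
2 = −3099·57962 + 7010·25624
So 2 = (-3099)·57962 + (7010)·25624.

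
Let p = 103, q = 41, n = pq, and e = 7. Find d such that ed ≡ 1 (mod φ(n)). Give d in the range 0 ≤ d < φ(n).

φ(n) = (p−1)(q−1) = 102·40 = 4080.
Need d with 7·d ≡ 1 (mod 4080). Apply the extended Euclidean algorithm:
4080 = 582·7 + 6
7 = 1·6 + 1
6 = 6·1 + 0
Back-substitute:
1 = 7 − 6
1 = −4080 + 583·7
So 7·583 ≡ 1 (mod 4080), hence d = 583.

583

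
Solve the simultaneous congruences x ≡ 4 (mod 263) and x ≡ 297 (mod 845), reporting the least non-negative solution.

71277

Write x = 4 + 263·k. Then 263·k ≡ 297 − 4 ≡ 293 (mod 845).
Need 263⁻¹ mod 845. Extended Euclid on (845, 263):
845 = 3*263 + 56
263 = 4*56 + 39
56 = 1*39 + 17
39 = 2*17 + 5
17 = 3*5 + 2
5 = 2*2 + 1
2 = 2*1 + 0
Back-substitute:
1 = 5 − 2·2
1 = −2·17 + 7·5
1 = 7·39 − 16·17
1 = −16·56 + 23·39
1 = 23·263 − 108·56
1 = −108·845 + 347·263
263⁻¹ ≡ 347 (mod 845), so k ≡ 347·293 ≡ 271 (mod 845).
x = 4 + 263·271 = 71277.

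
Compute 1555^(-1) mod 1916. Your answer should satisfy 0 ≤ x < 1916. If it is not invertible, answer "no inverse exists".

1847

Run Euclid on (1916, 1555):
1916 = 1×1555 + 361
1555 = 4×361 + 111
361 = 3×111 + 28
111 = 3×28 + 27
28 = 1×27 + 1
27 = 27×1 + 0
Since gcd(1555, 1916) = 1, back-substitute to write 1 as a combination:
1 = 28 − 27
1 = −111 + 4·28
1 = 4·361 − 13·111
1 = −13·1555 + 56·361
1 = 56·1916 − 69·1555
Hence 1555⁻¹ ≡ -69 ≡ 1847 (mod 1916).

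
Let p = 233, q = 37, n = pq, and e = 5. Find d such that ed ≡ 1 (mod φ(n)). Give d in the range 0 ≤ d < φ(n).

φ(n) = (p−1)(q−1) = 232·36 = 8352.
Need d with 5·d ≡ 1 (mod 8352). Apply the extended Euclidean algorithm:
8352 = 1670·5 + 2
5 = 2·2 + 1
2 = 2·1 + 0
Back-substitute:
1 = 5 − 2·2
1 = −2·8352 + 3341·5
So 5·3341 ≡ 1 (mod 8352), hence d = 3341.

3341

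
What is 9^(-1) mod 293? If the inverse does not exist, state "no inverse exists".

228

Extended Euclidean algorithm:
293 = 32*9 + 5
9 = 1*5 + 4
5 = 1*4 + 1
4 = 4*1 + 0
gcd = 1, so the inverse exists. Back-substitute:
1 = 5 − 4
1 = −9 + 2·5
1 = 2·293 − 65·9
Hence 9⁻¹ ≡ -65 ≡ 228 (mod 293).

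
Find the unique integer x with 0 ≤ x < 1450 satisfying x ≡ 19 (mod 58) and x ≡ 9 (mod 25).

309

Write x = 19 + 58·k. Then 58·k ≡ 9 − 19 ≡ 15 (mod 25).
Need 58⁻¹ mod 25. Extended Euclid on (25, 8):
25 = 3·8 + 1
8 = 8·1 + 0
Back-substitute:
1 = 25 − 3·8
58⁻¹ ≡ 22 (mod 25), so k ≡ 22·15 ≡ 5 (mod 25).
x = 19 + 58·5 = 309.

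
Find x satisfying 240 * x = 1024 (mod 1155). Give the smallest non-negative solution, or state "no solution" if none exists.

gcd(240, 1155):
1155 = 4×240 + 195
240 = 1×195 + 45
195 = 4×45 + 15
45 = 3×15 + 0
gcd = 15, but 15 ∤ 1024, so the congruence has no solution.

no solution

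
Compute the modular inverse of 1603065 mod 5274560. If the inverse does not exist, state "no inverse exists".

no inverse exists

Compute gcd(1603065, 5274560):
5274560 = 3*1603065 + 465365
1603065 = 3*465365 + 206970
465365 = 2*206970 + 51425
206970 = 4*51425 + 1270
51425 = 40*1270 + 625
1270 = 2*625 + 20
625 = 31*20 + 5
20 = 4*5 + 0
gcd(1603065, 5274560) = 5 ≠ 1, so 1603065 has no multiplicative inverse modulo 5274560.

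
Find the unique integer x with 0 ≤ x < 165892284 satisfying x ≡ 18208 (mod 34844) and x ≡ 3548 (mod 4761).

Write x = 18208 + 34844·k. Then 34844·k ≡ 3548 − 18208 ≡ 4384 (mod 4761).
Need 34844⁻¹ mod 4761. Extended Euclid on (4761, 1517):
4761 = 3*1517 + 210
1517 = 7*210 + 47
210 = 4*47 + 22
47 = 2*22 + 3
22 = 7*3 + 1
3 = 3*1 + 0
Back-substitute:
1 = 22 − 7·3
1 = −7·47 + 15·22
1 = 15·210 − 67·47
1 = −67·1517 + 484·210
1 = 484·4761 − 1519·1517
34844⁻¹ ≡ 3242 (mod 4761), so k ≡ 3242·4384 ≡ 1343 (mod 4761).
x = 18208 + 34844·1343 = 46813700.

46813700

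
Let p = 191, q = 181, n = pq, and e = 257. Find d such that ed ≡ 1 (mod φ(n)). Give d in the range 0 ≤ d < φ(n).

φ(n) = (p−1)(q−1) = 190·180 = 34200.
Need d with 257·d ≡ 1 (mod 34200). Apply the extended Euclidean algorithm:
34200 = 133*257 + 19
257 = 13*19 + 10
19 = 1*10 + 9
10 = 1*9 + 1
9 = 9*1 + 0
Back-substitute:
1 = 10 − 9
1 = −19 + 2·10
1 = 2·257 − 27·19
1 = −27·34200 + 3593·257
So 257·3593 ≡ 1 (mod 34200), hence d = 3593.

3593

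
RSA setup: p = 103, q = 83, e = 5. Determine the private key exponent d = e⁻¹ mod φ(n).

1673

φ(n) = (p−1)(q−1) = 102·82 = 8364.
Need d with 5·d ≡ 1 (mod 8364). Apply the extended Euclidean algorithm:
8364 = 1672×5 + 4
5 = 1×4 + 1
4 = 4×1 + 0
Back-substitute:
1 = 5 − 4
1 = −8364 + 1673·5
So 5·1673 ≡ 1 (mod 8364), hence d = 1673.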